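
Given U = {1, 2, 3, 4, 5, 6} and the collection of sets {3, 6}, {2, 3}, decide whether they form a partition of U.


A partition requires: (1) non-empty parts, (2) pairwise disjoint, (3) union = U
Parts: {3, 6}, {2, 3}
Union of parts: {2, 3, 6}
U = {1, 2, 3, 4, 5, 6}
All non-empty? True
Pairwise disjoint? False
Covers U? False

No, not a valid partition


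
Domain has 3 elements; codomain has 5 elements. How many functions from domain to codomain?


Each of |A| = 3 inputs maps to any of |B| = 5 outputs.
# functions = |B|^|A| = 5^3
= 125

Number of functions = 125


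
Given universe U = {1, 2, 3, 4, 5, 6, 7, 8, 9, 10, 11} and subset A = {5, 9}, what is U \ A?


Aᶜ = U \ A = elements in U but not in A
U = {1, 2, 3, 4, 5, 6, 7, 8, 9, 10, 11}
A = {5, 9}
Aᶜ = {1, 2, 3, 4, 6, 7, 8, 10, 11}

Aᶜ = {1, 2, 3, 4, 6, 7, 8, 10, 11}


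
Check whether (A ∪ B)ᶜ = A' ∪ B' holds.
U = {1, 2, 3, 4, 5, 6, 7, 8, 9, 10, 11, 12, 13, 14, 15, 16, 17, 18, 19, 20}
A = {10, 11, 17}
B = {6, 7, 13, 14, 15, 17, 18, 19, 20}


LHS: A ∪ B = {6, 7, 10, 11, 13, 14, 15, 17, 18, 19, 20}
(A ∪ B)' = U \ (A ∪ B) = {1, 2, 3, 4, 5, 8, 9, 12, 16}
A' = {1, 2, 3, 4, 5, 6, 7, 8, 9, 12, 13, 14, 15, 16, 18, 19, 20}, B' = {1, 2, 3, 4, 5, 8, 9, 10, 11, 12, 16}
Claimed RHS: A' ∪ B' = {1, 2, 3, 4, 5, 6, 7, 8, 9, 10, 11, 12, 13, 14, 15, 16, 18, 19, 20}
Identity is INVALID: LHS = {1, 2, 3, 4, 5, 8, 9, 12, 16} but the RHS claimed here equals {1, 2, 3, 4, 5, 6, 7, 8, 9, 10, 11, 12, 13, 14, 15, 16, 18, 19, 20}. The correct form is (A ∪ B)' = A' ∩ B'.

Identity is invalid: (A ∪ B)' = {1, 2, 3, 4, 5, 8, 9, 12, 16} but A' ∪ B' = {1, 2, 3, 4, 5, 6, 7, 8, 9, 10, 11, 12, 13, 14, 15, 16, 18, 19, 20}. The correct De Morgan law is (A ∪ B)' = A' ∩ B'.


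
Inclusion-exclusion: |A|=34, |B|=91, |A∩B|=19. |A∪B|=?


|A ∪ B| = |A| + |B| - |A ∩ B|
= 34 + 91 - 19
= 106

|A ∪ B| = 106


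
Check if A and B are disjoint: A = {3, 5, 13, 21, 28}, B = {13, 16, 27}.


Disjoint means A ∩ B = ∅.
A ∩ B = {13}
A ∩ B ≠ ∅, so A and B are NOT disjoint.

No, A and B are not disjoint (A ∩ B = {13})


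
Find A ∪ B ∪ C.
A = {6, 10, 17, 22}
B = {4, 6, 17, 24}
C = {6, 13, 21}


A ∪ B = {4, 6, 10, 17, 22, 24}
(A ∪ B) ∪ C = {4, 6, 10, 13, 17, 21, 22, 24}

A ∪ B ∪ C = {4, 6, 10, 13, 17, 21, 22, 24}


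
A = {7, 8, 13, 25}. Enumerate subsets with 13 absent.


A subset of A that omits 13 is a subset of A \ {13}, so there are 2^(n-1) = 2^3 = 8 of them.
Subsets excluding 13: ∅, {7}, {8}, {25}, {7, 8}, {7, 25}, {8, 25}, {7, 8, 25}

Subsets excluding 13 (8 total): ∅, {7}, {8}, {25}, {7, 8}, {7, 25}, {8, 25}, {7, 8, 25}


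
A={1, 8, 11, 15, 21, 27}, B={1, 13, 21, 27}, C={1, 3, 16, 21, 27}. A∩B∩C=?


A ∩ B = {1, 21, 27}
(A ∩ B) ∩ C = {1, 21, 27}

A ∩ B ∩ C = {1, 21, 27}


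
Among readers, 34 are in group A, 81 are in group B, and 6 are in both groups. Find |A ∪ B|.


|A ∪ B| = |A| + |B| - |A ∩ B|
= 34 + 81 - 6
= 109

|A ∪ B| = 109


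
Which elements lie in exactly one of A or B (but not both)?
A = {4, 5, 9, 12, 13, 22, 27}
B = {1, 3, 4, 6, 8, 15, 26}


A △ B = (A \ B) ∪ (B \ A) = elements in exactly one of A or B
A \ B = {5, 9, 12, 13, 22, 27}
B \ A = {1, 3, 6, 8, 15, 26}
A △ B = {1, 3, 5, 6, 8, 9, 12, 13, 15, 22, 26, 27}

A △ B = {1, 3, 5, 6, 8, 9, 12, 13, 15, 22, 26, 27}


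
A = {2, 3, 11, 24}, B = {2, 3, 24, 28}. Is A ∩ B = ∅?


Disjoint means A ∩ B = ∅.
A ∩ B = {2, 3, 24}
A ∩ B ≠ ∅, so A and B are NOT disjoint.

No, A and B are not disjoint (A ∩ B = {2, 3, 24})


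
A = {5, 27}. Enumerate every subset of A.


|A| = 2, so |P(A)| = 2^2 = 4
Enumerate subsets by cardinality (0 to 2):
∅, {5}, {27}, {5, 27}

P(A) has 4 subsets: ∅, {5}, {27}, {5, 27}


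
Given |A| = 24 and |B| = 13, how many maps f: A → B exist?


Each of |A| = 24 inputs maps to any of |B| = 13 outputs.
# functions = |B|^|A| = 13^24
= 542800770374370512771595361

Number of functions = 542800770374370512771595361


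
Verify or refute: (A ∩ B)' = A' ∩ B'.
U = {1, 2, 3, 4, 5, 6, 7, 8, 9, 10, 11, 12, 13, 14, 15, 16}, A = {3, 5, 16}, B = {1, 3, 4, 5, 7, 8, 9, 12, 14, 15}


LHS: A ∩ B = {3, 5}
(A ∩ B)' = U \ (A ∩ B) = {1, 2, 4, 6, 7, 8, 9, 10, 11, 12, 13, 14, 15, 16}
A' = {1, 2, 4, 6, 7, 8, 9, 10, 11, 12, 13, 14, 15}, B' = {2, 6, 10, 11, 13, 16}
Claimed RHS: A' ∩ B' = {2, 6, 10, 11, 13}
Identity is INVALID: LHS = {1, 2, 4, 6, 7, 8, 9, 10, 11, 12, 13, 14, 15, 16} but the RHS claimed here equals {2, 6, 10, 11, 13}. The correct form is (A ∩ B)' = A' ∪ B'.

Identity is invalid: (A ∩ B)' = {1, 2, 4, 6, 7, 8, 9, 10, 11, 12, 13, 14, 15, 16} but A' ∩ B' = {2, 6, 10, 11, 13}. The correct De Morgan law is (A ∩ B)' = A' ∪ B'.


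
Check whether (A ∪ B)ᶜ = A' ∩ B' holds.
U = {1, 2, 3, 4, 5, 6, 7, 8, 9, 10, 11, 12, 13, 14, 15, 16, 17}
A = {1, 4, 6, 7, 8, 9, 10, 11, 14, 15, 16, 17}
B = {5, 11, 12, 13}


LHS: A ∪ B = {1, 4, 5, 6, 7, 8, 9, 10, 11, 12, 13, 14, 15, 16, 17}
(A ∪ B)' = U \ (A ∪ B) = {2, 3}
A' = {2, 3, 5, 12, 13}, B' = {1, 2, 3, 4, 6, 7, 8, 9, 10, 14, 15, 16, 17}
Claimed RHS: A' ∩ B' = {2, 3}
Identity is VALID: LHS = RHS = {2, 3} ✓

Identity is valid. (A ∪ B)' = A' ∩ B' = {2, 3}


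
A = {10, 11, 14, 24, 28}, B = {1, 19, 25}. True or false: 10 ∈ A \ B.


A = {10, 11, 14, 24, 28}, B = {1, 19, 25}
A \ B = elements in A but not in B
A \ B = {10, 11, 14, 24, 28}
Checking if 10 ∈ A \ B
10 is in A \ B → True

10 ∈ A \ B


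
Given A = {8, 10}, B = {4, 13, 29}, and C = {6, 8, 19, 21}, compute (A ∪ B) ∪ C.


A ∪ B = {4, 8, 10, 13, 29}
(A ∪ B) ∪ C = {4, 6, 8, 10, 13, 19, 21, 29}

A ∪ B ∪ C = {4, 6, 8, 10, 13, 19, 21, 29}


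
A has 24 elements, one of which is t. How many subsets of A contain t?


Subsets of A containing t correspond to subsets of A \ {t}, which has 23 elements.
Count = 2^(n-1) = 2^23
= 8388608

Number of subsets containing t = 8388608


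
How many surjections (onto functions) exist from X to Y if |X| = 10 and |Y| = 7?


n = |X| = 10, k = |Y| = 7. Surjections via inclusion-exclusion:
S(n,k) = Σ(-1)^i × C(k,i) × (k-i)^n, i=0 to k
i=0: (-1)^0×C(7,0)×7^10 = 282475249
i=1: (-1)^1×C(7,1)×6^10 = -423263232
i=2: (-1)^2×C(7,2)×5^10 = 205078125
i=3: (-1)^3×C(7,3)×4^10 = -36700160
i=4: (-1)^4×C(7,4)×3^10 = 2066715
i=5: (-1)^5×C(7,5)×2^10 = -21504
i=6: (-1)^6×C(7,6)×1^10 = 7
i=7: (-1)^7×C(7,7)×0^10 = 0
Total = 29635200

Number of surjections = 29635200


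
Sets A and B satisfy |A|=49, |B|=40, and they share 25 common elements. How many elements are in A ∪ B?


|A ∪ B| = |A| + |B| - |A ∩ B|
= 49 + 40 - 25
= 64

|A ∪ B| = 64


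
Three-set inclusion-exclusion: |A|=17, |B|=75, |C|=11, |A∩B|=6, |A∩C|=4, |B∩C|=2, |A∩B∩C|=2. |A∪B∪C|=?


|A∪B∪C| = |A|+|B|+|C| - |A∩B|-|A∩C|-|B∩C| + |A∩B∩C|
= 17+75+11 - 6-4-2 + 2
= 103 - 12 + 2
= 93

|A ∪ B ∪ C| = 93


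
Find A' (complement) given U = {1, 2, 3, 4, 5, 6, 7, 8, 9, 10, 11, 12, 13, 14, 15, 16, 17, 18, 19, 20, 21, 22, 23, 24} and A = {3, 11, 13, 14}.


Aᶜ = U \ A = elements in U but not in A
U = {1, 2, 3, 4, 5, 6, 7, 8, 9, 10, 11, 12, 13, 14, 15, 16, 17, 18, 19, 20, 21, 22, 23, 24}
A = {3, 11, 13, 14}
Aᶜ = {1, 2, 4, 5, 6, 7, 8, 9, 10, 12, 15, 16, 17, 18, 19, 20, 21, 22, 23, 24}

Aᶜ = {1, 2, 4, 5, 6, 7, 8, 9, 10, 12, 15, 16, 17, 18, 19, 20, 21, 22, 23, 24}


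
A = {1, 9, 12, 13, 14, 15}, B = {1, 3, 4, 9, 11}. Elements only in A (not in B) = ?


A = {1, 9, 12, 13, 14, 15}
B = {1, 3, 4, 9, 11}
Region: only in A (not in B)
Elements: {12, 13, 14, 15}

Elements only in A (not in B): {12, 13, 14, 15}


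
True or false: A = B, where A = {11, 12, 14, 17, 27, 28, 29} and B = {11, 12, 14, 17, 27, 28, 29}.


Two sets are equal iff they have exactly the same elements.
A = {11, 12, 14, 17, 27, 28, 29}
B = {11, 12, 14, 17, 27, 28, 29}
Same elements → A = B

Yes, A = B


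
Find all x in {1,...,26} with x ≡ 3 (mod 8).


Checking each candidate:
Condition: x in {1,...,26} with x ≡ 3 (mod 8)
Result = {3, 11, 19}

{3, 11, 19}


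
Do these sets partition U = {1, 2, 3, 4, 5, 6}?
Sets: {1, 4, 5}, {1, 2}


A partition requires: (1) non-empty parts, (2) pairwise disjoint, (3) union = U
Parts: {1, 4, 5}, {1, 2}
Union of parts: {1, 2, 4, 5}
U = {1, 2, 3, 4, 5, 6}
All non-empty? True
Pairwise disjoint? False
Covers U? False

No, not a valid partition


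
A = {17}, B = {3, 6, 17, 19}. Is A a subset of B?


A ⊆ B means every element of A is in B.
All elements of A are in B.
So A ⊆ B.

Yes, A ⊆ B


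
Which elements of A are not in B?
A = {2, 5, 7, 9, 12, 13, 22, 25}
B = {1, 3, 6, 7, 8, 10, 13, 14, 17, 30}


A \ B = elements in A but not in B
A = {2, 5, 7, 9, 12, 13, 22, 25}
B = {1, 3, 6, 7, 8, 10, 13, 14, 17, 30}
Remove from A any elements in B
A \ B = {2, 5, 9, 12, 22, 25}

A \ B = {2, 5, 9, 12, 22, 25}


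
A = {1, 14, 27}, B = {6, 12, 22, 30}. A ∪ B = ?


A ∪ B = all elements in A or B (or both)
A = {1, 14, 27}
B = {6, 12, 22, 30}
A ∪ B = {1, 6, 12, 14, 22, 27, 30}

A ∪ B = {1, 6, 12, 14, 22, 27, 30}


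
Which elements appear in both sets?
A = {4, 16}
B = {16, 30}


A ∩ B = elements in both A and B
A = {4, 16}
B = {16, 30}
A ∩ B = {16}

A ∩ B = {16}


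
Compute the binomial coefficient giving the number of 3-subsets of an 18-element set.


C(n,k) = n! / (k!(n-k)!)
C(18,3) = 18! / (3!15!)
= 816

C(18,3) = 816


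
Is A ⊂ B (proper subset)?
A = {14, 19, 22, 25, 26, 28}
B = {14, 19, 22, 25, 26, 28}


A ⊂ B requires: A ⊆ B AND A ≠ B.
A ⊆ B? Yes
A = B? Yes
A = B, so A is not a PROPER subset.

No, A is not a proper subset of B


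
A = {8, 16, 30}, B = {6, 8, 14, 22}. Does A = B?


Two sets are equal iff they have exactly the same elements.
A = {8, 16, 30}
B = {6, 8, 14, 22}
Differences: {6, 14, 16, 22, 30}
A ≠ B

No, A ≠ B


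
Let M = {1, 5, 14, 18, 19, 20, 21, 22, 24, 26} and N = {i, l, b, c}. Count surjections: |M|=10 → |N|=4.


n = |M| = 10, k = |N| = 4. Surjections via inclusion-exclusion:
S(n,k) = Σ(-1)^i × C(k,i) × (k-i)^n, i=0 to k
i=0: (-1)^0×C(4,0)×4^10 = 1048576
i=1: (-1)^1×C(4,1)×3^10 = -236196
i=2: (-1)^2×C(4,2)×2^10 = 6144
i=3: (-1)^3×C(4,3)×1^10 = -4
i=4: (-1)^4×C(4,4)×0^10 = 0
Total = 818520

Number of surjections = 818520


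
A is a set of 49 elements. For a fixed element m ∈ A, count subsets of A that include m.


Subsets of A containing m correspond to subsets of A \ {m}, which has 48 elements.
Count = 2^(n-1) = 2^48
= 281474976710656

Number of subsets containing m = 281474976710656


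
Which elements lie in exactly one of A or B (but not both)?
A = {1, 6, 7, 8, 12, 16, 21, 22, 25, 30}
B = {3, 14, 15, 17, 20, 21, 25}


A △ B = (A \ B) ∪ (B \ A) = elements in exactly one of A or B
A \ B = {1, 6, 7, 8, 12, 16, 22, 30}
B \ A = {3, 14, 15, 17, 20}
A △ B = {1, 3, 6, 7, 8, 12, 14, 15, 16, 17, 20, 22, 30}

A △ B = {1, 3, 6, 7, 8, 12, 14, 15, 16, 17, 20, 22, 30}


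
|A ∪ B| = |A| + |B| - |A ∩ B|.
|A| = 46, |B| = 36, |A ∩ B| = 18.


|A ∪ B| = |A| + |B| - |A ∩ B|
= 46 + 36 - 18
= 64

|A ∪ B| = 64


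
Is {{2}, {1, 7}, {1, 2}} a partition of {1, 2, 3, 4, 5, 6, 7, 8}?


A partition requires: (1) non-empty parts, (2) pairwise disjoint, (3) union = U
Parts: {2}, {1, 7}, {1, 2}
Union of parts: {1, 2, 7}
U = {1, 2, 3, 4, 5, 6, 7, 8}
All non-empty? True
Pairwise disjoint? False
Covers U? False

No, not a valid partition


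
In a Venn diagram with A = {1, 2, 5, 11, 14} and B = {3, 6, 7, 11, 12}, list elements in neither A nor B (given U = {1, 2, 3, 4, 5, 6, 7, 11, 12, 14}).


A = {1, 2, 5, 11, 14}
B = {3, 6, 7, 11, 12}
Region: in neither A nor B (given U = {1, 2, 3, 4, 5, 6, 7, 11, 12, 14})
Elements: {4}

Elements in neither A nor B (given U = {1, 2, 3, 4, 5, 6, 7, 11, 12, 14}): {4}


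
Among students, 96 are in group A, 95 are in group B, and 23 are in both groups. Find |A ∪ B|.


|A ∪ B| = |A| + |B| - |A ∩ B|
= 96 + 95 - 23
= 168

|A ∪ B| = 168


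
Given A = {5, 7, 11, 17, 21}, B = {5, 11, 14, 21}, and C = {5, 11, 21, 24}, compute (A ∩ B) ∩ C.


A ∩ B = {5, 11, 21}
(A ∩ B) ∩ C = {5, 11, 21}

A ∩ B ∩ C = {5, 11, 21}


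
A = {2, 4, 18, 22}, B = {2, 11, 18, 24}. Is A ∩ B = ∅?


Disjoint means A ∩ B = ∅.
A ∩ B = {2, 18}
A ∩ B ≠ ∅, so A and B are NOT disjoint.

No, A and B are not disjoint (A ∩ B = {2, 18})


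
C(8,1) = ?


C(n,k) = n! / (k!(n-k)!)
C(8,1) = 8! / (1!7!)
= 8

C(8,1) = 8


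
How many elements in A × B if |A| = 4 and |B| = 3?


|A × B| = |A| × |B|
= 4 × 3
= 12

|A × B| = 12


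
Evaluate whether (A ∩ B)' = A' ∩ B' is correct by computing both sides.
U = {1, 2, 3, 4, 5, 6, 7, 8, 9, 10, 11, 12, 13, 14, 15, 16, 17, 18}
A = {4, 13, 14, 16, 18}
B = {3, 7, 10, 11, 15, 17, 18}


LHS: A ∩ B = {18}
(A ∩ B)' = U \ (A ∩ B) = {1, 2, 3, 4, 5, 6, 7, 8, 9, 10, 11, 12, 13, 14, 15, 16, 17}
A' = {1, 2, 3, 5, 6, 7, 8, 9, 10, 11, 12, 15, 17}, B' = {1, 2, 4, 5, 6, 8, 9, 12, 13, 14, 16}
Claimed RHS: A' ∩ B' = {1, 2, 5, 6, 8, 9, 12}
Identity is INVALID: LHS = {1, 2, 3, 4, 5, 6, 7, 8, 9, 10, 11, 12, 13, 14, 15, 16, 17} but the RHS claimed here equals {1, 2, 5, 6, 8, 9, 12}. The correct form is (A ∩ B)' = A' ∪ B'.

Identity is invalid: (A ∩ B)' = {1, 2, 3, 4, 5, 6, 7, 8, 9, 10, 11, 12, 13, 14, 15, 16, 17} but A' ∩ B' = {1, 2, 5, 6, 8, 9, 12}. The correct De Morgan law is (A ∩ B)' = A' ∪ B'.


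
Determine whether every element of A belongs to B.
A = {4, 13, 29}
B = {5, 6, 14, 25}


A ⊆ B means every element of A is in B.
Elements in A not in B: {4, 13, 29}
So A ⊄ B.

No, A ⊄ B


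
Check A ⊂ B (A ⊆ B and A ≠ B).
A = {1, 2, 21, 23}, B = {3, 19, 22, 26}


A ⊂ B requires: A ⊆ B AND A ≠ B.
A ⊆ B? No
A ⊄ B, so A is not a proper subset.

No, A is not a proper subset of B


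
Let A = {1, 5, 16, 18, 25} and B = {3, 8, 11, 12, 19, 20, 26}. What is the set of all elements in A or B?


A ∪ B = all elements in A or B (or both)
A = {1, 5, 16, 18, 25}
B = {3, 8, 11, 12, 19, 20, 26}
A ∪ B = {1, 3, 5, 8, 11, 12, 16, 18, 19, 20, 25, 26}

A ∪ B = {1, 3, 5, 8, 11, 12, 16, 18, 19, 20, 25, 26}


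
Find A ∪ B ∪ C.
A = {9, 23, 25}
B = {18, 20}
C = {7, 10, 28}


A ∪ B = {9, 18, 20, 23, 25}
(A ∪ B) ∪ C = {7, 9, 10, 18, 20, 23, 25, 28}

A ∪ B ∪ C = {7, 9, 10, 18, 20, 23, 25, 28}


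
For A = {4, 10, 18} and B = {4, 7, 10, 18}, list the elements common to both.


A ∩ B = elements in both A and B
A = {4, 10, 18}
B = {4, 7, 10, 18}
A ∩ B = {4, 10, 18}

A ∩ B = {4, 10, 18}


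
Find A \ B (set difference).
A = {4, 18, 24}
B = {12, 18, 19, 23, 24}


A \ B = elements in A but not in B
A = {4, 18, 24}
B = {12, 18, 19, 23, 24}
Remove from A any elements in B
A \ B = {4}

A \ B = {4}


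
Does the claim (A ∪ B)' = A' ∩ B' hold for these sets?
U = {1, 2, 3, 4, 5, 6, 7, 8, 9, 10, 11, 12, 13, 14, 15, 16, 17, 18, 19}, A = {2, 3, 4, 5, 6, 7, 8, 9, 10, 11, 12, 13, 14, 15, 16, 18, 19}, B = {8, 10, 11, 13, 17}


LHS: A ∪ B = {2, 3, 4, 5, 6, 7, 8, 9, 10, 11, 12, 13, 14, 15, 16, 17, 18, 19}
(A ∪ B)' = U \ (A ∪ B) = {1}
A' = {1, 17}, B' = {1, 2, 3, 4, 5, 6, 7, 9, 12, 14, 15, 16, 18, 19}
Claimed RHS: A' ∩ B' = {1}
Identity is VALID: LHS = RHS = {1} ✓

Identity is valid. (A ∪ B)' = A' ∩ B' = {1}


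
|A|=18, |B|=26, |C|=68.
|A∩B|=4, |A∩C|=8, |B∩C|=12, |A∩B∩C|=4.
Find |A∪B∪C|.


|A∪B∪C| = |A|+|B|+|C| - |A∩B|-|A∩C|-|B∩C| + |A∩B∩C|
= 18+26+68 - 4-8-12 + 4
= 112 - 24 + 4
= 92

|A ∪ B ∪ C| = 92


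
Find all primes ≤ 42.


Checking each candidate:
Condition: primes ≤ 42
Result = {2, 3, 5, 7, 11, 13, 17, 19, 23, 29, 31, 37, 41}

{2, 3, 5, 7, 11, 13, 17, 19, 23, 29, 31, 37, 41}


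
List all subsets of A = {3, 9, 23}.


|A| = 3, so |P(A)| = 2^3 = 8
Enumerate subsets by cardinality (0 to 3):
∅, {3}, {9}, {23}, {3, 9}, {3, 23}, {9, 23}, {3, 9, 23}

P(A) has 8 subsets: ∅, {3}, {9}, {23}, {3, 9}, {3, 23}, {9, 23}, {3, 9, 23}


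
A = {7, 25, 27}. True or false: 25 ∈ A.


A = {7, 25, 27}
Checking if 25 is in A
25 is in A → True

25 ∈ A


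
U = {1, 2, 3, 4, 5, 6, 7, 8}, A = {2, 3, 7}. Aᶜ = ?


Aᶜ = U \ A = elements in U but not in A
U = {1, 2, 3, 4, 5, 6, 7, 8}
A = {2, 3, 7}
Aᶜ = {1, 4, 5, 6, 8}

Aᶜ = {1, 4, 5, 6, 8}


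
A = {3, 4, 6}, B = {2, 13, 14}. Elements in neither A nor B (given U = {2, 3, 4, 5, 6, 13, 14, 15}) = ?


A = {3, 4, 6}
B = {2, 13, 14}
Region: in neither A nor B (given U = {2, 3, 4, 5, 6, 13, 14, 15})
Elements: {5, 15}

Elements in neither A nor B (given U = {2, 3, 4, 5, 6, 13, 14, 15}): {5, 15}


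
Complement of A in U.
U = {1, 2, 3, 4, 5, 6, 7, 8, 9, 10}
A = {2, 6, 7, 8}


Aᶜ = U \ A = elements in U but not in A
U = {1, 2, 3, 4, 5, 6, 7, 8, 9, 10}
A = {2, 6, 7, 8}
Aᶜ = {1, 3, 4, 5, 9, 10}

Aᶜ = {1, 3, 4, 5, 9, 10}


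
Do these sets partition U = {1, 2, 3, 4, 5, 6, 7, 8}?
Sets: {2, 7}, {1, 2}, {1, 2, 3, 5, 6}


A partition requires: (1) non-empty parts, (2) pairwise disjoint, (3) union = U
Parts: {2, 7}, {1, 2}, {1, 2, 3, 5, 6}
Union of parts: {1, 2, 3, 5, 6, 7}
U = {1, 2, 3, 4, 5, 6, 7, 8}
All non-empty? True
Pairwise disjoint? False
Covers U? False

No, not a valid partition


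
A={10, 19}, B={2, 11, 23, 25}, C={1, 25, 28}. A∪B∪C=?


A ∪ B = {2, 10, 11, 19, 23, 25}
(A ∪ B) ∪ C = {1, 2, 10, 11, 19, 23, 25, 28}

A ∪ B ∪ C = {1, 2, 10, 11, 19, 23, 25, 28}


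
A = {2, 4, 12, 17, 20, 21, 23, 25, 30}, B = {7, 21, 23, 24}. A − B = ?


A \ B = elements in A but not in B
A = {2, 4, 12, 17, 20, 21, 23, 25, 30}
B = {7, 21, 23, 24}
Remove from A any elements in B
A \ B = {2, 4, 12, 17, 20, 25, 30}

A \ B = {2, 4, 12, 17, 20, 25, 30}


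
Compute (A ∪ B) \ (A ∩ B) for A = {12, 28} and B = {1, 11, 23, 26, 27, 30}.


A △ B = (A \ B) ∪ (B \ A) = elements in exactly one of A or B
A \ B = {12, 28}
B \ A = {1, 11, 23, 26, 27, 30}
A △ B = {1, 11, 12, 23, 26, 27, 28, 30}

A △ B = {1, 11, 12, 23, 26, 27, 28, 30}


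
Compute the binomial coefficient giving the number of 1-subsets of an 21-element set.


C(n,k) = n! / (k!(n-k)!)
C(21,1) = 21! / (1!20!)
= 21

C(21,1) = 21


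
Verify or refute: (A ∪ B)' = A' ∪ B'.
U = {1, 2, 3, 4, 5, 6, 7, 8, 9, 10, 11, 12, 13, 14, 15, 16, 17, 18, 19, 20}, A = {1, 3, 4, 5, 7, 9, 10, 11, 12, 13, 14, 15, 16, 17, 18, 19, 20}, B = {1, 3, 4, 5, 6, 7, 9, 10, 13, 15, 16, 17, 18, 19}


LHS: A ∪ B = {1, 3, 4, 5, 6, 7, 9, 10, 11, 12, 13, 14, 15, 16, 17, 18, 19, 20}
(A ∪ B)' = U \ (A ∪ B) = {2, 8}
A' = {2, 6, 8}, B' = {2, 8, 11, 12, 14, 20}
Claimed RHS: A' ∪ B' = {2, 6, 8, 11, 12, 14, 20}
Identity is INVALID: LHS = {2, 8} but the RHS claimed here equals {2, 6, 8, 11, 12, 14, 20}. The correct form is (A ∪ B)' = A' ∩ B'.

Identity is invalid: (A ∪ B)' = {2, 8} but A' ∪ B' = {2, 6, 8, 11, 12, 14, 20}. The correct De Morgan law is (A ∪ B)' = A' ∩ B'.


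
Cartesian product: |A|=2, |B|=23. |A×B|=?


|A × B| = |A| × |B|
= 2 × 23
= 46

|A × B| = 46


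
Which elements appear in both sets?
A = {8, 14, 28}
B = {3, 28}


A ∩ B = elements in both A and B
A = {8, 14, 28}
B = {3, 28}
A ∩ B = {28}

A ∩ B = {28}


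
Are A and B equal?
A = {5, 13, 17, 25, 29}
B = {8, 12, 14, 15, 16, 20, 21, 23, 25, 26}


Two sets are equal iff they have exactly the same elements.
A = {5, 13, 17, 25, 29}
B = {8, 12, 14, 15, 16, 20, 21, 23, 25, 26}
Differences: {5, 8, 12, 13, 14, 15, 16, 17, 20, 21, 23, 26, 29}
A ≠ B

No, A ≠ B


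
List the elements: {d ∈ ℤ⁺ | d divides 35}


Checking each candidate:
Condition: positive divisors of 35
Result = {1, 5, 7, 35}

{1, 5, 7, 35}


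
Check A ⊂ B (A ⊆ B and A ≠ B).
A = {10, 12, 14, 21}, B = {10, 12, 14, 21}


A ⊂ B requires: A ⊆ B AND A ≠ B.
A ⊆ B? Yes
A = B? Yes
A = B, so A is not a PROPER subset.

No, A is not a proper subset of B


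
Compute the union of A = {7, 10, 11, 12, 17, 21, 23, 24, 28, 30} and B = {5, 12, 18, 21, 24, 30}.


A ∪ B = all elements in A or B (or both)
A = {7, 10, 11, 12, 17, 21, 23, 24, 28, 30}
B = {5, 12, 18, 21, 24, 30}
A ∪ B = {5, 7, 10, 11, 12, 17, 18, 21, 23, 24, 28, 30}

A ∪ B = {5, 7, 10, 11, 12, 17, 18, 21, 23, 24, 28, 30}


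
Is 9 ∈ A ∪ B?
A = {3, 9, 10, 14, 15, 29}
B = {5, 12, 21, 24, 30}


A = {3, 9, 10, 14, 15, 29}, B = {5, 12, 21, 24, 30}
A ∪ B = all elements in A or B
A ∪ B = {3, 5, 9, 10, 12, 14, 15, 21, 24, 29, 30}
Checking if 9 ∈ A ∪ B
9 is in A ∪ B → True

9 ∈ A ∪ B


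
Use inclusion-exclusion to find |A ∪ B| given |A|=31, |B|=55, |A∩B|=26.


|A ∪ B| = |A| + |B| - |A ∩ B|
= 31 + 55 - 26
= 60

|A ∪ B| = 60


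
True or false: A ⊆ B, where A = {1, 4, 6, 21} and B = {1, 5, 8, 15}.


A ⊆ B means every element of A is in B.
Elements in A not in B: {4, 6, 21}
So A ⊄ B.

No, A ⊄ B


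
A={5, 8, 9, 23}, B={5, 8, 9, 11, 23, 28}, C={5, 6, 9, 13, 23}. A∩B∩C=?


A ∩ B = {5, 8, 9, 23}
(A ∩ B) ∩ C = {5, 9, 23}

A ∩ B ∩ C = {5, 9, 23}


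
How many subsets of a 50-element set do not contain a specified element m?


Subsets of A avoiding m are subsets of A \ {m}, which has 49 elements.
Count = 2^(n-1) = 2^49
= 562949953421312

Number of subsets avoiding m = 562949953421312


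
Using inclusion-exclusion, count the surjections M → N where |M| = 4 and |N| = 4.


n = |M| = 4, k = |N| = 4. Surjections via inclusion-exclusion:
S(n,k) = Σ(-1)^i × C(k,i) × (k-i)^n, i=0 to k
i=0: (-1)^0×C(4,0)×4^4 = 256
i=1: (-1)^1×C(4,1)×3^4 = -324
i=2: (-1)^2×C(4,2)×2^4 = 96
i=3: (-1)^3×C(4,3)×1^4 = -4
i=4: (-1)^4×C(4,4)×0^4 = 0
Total = 24

Number of surjections = 24


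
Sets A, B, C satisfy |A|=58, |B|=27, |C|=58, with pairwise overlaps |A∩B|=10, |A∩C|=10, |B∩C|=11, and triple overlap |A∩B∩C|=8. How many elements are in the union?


|A∪B∪C| = |A|+|B|+|C| - |A∩B|-|A∩C|-|B∩C| + |A∩B∩C|
= 58+27+58 - 10-10-11 + 8
= 143 - 31 + 8
= 120

|A ∪ B ∪ C| = 120


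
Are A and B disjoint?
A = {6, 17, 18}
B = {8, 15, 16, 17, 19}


Disjoint means A ∩ B = ∅.
A ∩ B = {17}
A ∩ B ≠ ∅, so A and B are NOT disjoint.

No, A and B are not disjoint (A ∩ B = {17})


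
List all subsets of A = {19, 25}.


|A| = 2, so |P(A)| = 2^2 = 4
Enumerate subsets by cardinality (0 to 2):
∅, {19}, {25}, {19, 25}

P(A) has 4 subsets: ∅, {19}, {25}, {19, 25}


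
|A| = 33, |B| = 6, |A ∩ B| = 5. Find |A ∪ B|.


|A ∪ B| = |A| + |B| - |A ∩ B|
= 33 + 6 - 5
= 34

|A ∪ B| = 34


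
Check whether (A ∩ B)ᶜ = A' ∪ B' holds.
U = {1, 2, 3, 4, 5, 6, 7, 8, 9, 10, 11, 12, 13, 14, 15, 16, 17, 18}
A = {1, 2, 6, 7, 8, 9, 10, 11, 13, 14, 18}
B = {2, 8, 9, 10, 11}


LHS: A ∩ B = {2, 8, 9, 10, 11}
(A ∩ B)' = U \ (A ∩ B) = {1, 3, 4, 5, 6, 7, 12, 13, 14, 15, 16, 17, 18}
A' = {3, 4, 5, 12, 15, 16, 17}, B' = {1, 3, 4, 5, 6, 7, 12, 13, 14, 15, 16, 17, 18}
Claimed RHS: A' ∪ B' = {1, 3, 4, 5, 6, 7, 12, 13, 14, 15, 16, 17, 18}
Identity is VALID: LHS = RHS = {1, 3, 4, 5, 6, 7, 12, 13, 14, 15, 16, 17, 18} ✓

Identity is valid. (A ∩ B)' = A' ∪ B' = {1, 3, 4, 5, 6, 7, 12, 13, 14, 15, 16, 17, 18}


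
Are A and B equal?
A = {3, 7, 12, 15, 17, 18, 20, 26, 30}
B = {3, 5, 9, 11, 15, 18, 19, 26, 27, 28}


Two sets are equal iff they have exactly the same elements.
A = {3, 7, 12, 15, 17, 18, 20, 26, 30}
B = {3, 5, 9, 11, 15, 18, 19, 26, 27, 28}
Differences: {5, 7, 9, 11, 12, 17, 19, 20, 27, 28, 30}
A ≠ B

No, A ≠ B


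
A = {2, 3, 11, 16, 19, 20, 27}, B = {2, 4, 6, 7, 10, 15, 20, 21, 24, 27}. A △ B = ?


A △ B = (A \ B) ∪ (B \ A) = elements in exactly one of A or B
A \ B = {3, 11, 16, 19}
B \ A = {4, 6, 7, 10, 15, 21, 24}
A △ B = {3, 4, 6, 7, 10, 11, 15, 16, 19, 21, 24}

A △ B = {3, 4, 6, 7, 10, 11, 15, 16, 19, 21, 24}


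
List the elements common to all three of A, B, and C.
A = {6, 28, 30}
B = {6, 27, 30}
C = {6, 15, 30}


A ∩ B = {6, 30}
(A ∩ B) ∩ C = {6, 30}

A ∩ B ∩ C = {6, 30}


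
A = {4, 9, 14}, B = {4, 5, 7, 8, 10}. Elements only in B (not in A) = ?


A = {4, 9, 14}
B = {4, 5, 7, 8, 10}
Region: only in B (not in A)
Elements: {5, 7, 8, 10}

Elements only in B (not in A): {5, 7, 8, 10}


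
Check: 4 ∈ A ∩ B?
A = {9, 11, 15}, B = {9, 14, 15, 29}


A = {9, 11, 15}, B = {9, 14, 15, 29}
A ∩ B = elements in both A and B
A ∩ B = {9, 15}
Checking if 4 ∈ A ∩ B
4 is not in A ∩ B → False

4 ∉ A ∩ B


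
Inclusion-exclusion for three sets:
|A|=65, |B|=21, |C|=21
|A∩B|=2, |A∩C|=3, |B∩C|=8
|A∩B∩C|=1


|A∪B∪C| = |A|+|B|+|C| - |A∩B|-|A∩C|-|B∩C| + |A∩B∩C|
= 65+21+21 - 2-3-8 + 1
= 107 - 13 + 1
= 95

|A ∪ B ∪ C| = 95


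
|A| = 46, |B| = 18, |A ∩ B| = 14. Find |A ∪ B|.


|A ∪ B| = |A| + |B| - |A ∩ B|
= 46 + 18 - 14
= 50

|A ∪ B| = 50


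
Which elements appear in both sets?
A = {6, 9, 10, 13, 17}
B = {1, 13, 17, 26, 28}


A ∩ B = elements in both A and B
A = {6, 9, 10, 13, 17}
B = {1, 13, 17, 26, 28}
A ∩ B = {13, 17}

A ∩ B = {13, 17}


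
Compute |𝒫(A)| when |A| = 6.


Number of subsets = 2^n
= 2^6
= 64

|P(A)| = 64


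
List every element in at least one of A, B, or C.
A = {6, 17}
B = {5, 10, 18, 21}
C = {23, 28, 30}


A ∪ B = {5, 6, 10, 17, 18, 21}
(A ∪ B) ∪ C = {5, 6, 10, 17, 18, 21, 23, 28, 30}

A ∪ B ∪ C = {5, 6, 10, 17, 18, 21, 23, 28, 30}


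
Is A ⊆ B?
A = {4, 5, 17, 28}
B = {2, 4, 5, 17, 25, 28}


A ⊆ B means every element of A is in B.
All elements of A are in B.
So A ⊆ B.

Yes, A ⊆ B


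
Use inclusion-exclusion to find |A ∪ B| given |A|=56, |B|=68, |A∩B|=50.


|A ∪ B| = |A| + |B| - |A ∩ B|
= 56 + 68 - 50
= 74

|A ∪ B| = 74


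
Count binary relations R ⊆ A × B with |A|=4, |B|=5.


A relation from A to B is any subset of A × B.
|A × B| = 4 × 5 = 20
# relations = 2^|A × B| = 2^20 = 1048576

Number of relations = 1048576


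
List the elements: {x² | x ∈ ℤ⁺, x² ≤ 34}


Checking each candidate:
Condition: positive perfect squares ≤ 34
Result = {1, 4, 9, 16, 25}

{1, 4, 9, 16, 25}


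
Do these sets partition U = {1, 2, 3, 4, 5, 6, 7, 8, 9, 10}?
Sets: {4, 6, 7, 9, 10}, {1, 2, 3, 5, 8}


A partition requires: (1) non-empty parts, (2) pairwise disjoint, (3) union = U
Parts: {4, 6, 7, 9, 10}, {1, 2, 3, 5, 8}
Union of parts: {1, 2, 3, 4, 5, 6, 7, 8, 9, 10}
U = {1, 2, 3, 4, 5, 6, 7, 8, 9, 10}
All non-empty? True
Pairwise disjoint? True
Covers U? True

Yes, valid partition


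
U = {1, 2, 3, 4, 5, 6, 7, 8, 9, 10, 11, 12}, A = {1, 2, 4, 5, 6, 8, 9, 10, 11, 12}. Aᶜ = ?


Aᶜ = U \ A = elements in U but not in A
U = {1, 2, 3, 4, 5, 6, 7, 8, 9, 10, 11, 12}
A = {1, 2, 4, 5, 6, 8, 9, 10, 11, 12}
Aᶜ = {3, 7}

Aᶜ = {3, 7}


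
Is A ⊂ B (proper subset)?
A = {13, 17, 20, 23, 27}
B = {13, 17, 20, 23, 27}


A ⊂ B requires: A ⊆ B AND A ≠ B.
A ⊆ B? Yes
A = B? Yes
A = B, so A is not a PROPER subset.

No, A is not a proper subset of B


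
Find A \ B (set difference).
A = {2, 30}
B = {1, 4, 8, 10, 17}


A \ B = elements in A but not in B
A = {2, 30}
B = {1, 4, 8, 10, 17}
Remove from A any elements in B
A \ B = {2, 30}

A \ B = {2, 30}


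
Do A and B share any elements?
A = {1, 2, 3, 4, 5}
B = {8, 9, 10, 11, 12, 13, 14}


Disjoint means A ∩ B = ∅.
A ∩ B = ∅
A ∩ B = ∅, so A and B are disjoint.

No — A and B share no elements (A ∩ B = ∅), so they are disjoint


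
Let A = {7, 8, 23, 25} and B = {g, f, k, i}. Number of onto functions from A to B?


n = |A| = 4, k = |B| = 4. Surjections via inclusion-exclusion:
S(n,k) = Σ(-1)^i × C(k,i) × (k-i)^n, i=0 to k
i=0: (-1)^0×C(4,0)×4^4 = 256
i=1: (-1)^1×C(4,1)×3^4 = -324
i=2: (-1)^2×C(4,2)×2^4 = 96
i=3: (-1)^3×C(4,3)×1^4 = -4
i=4: (-1)^4×C(4,4)×0^4 = 0
Total = 24

Number of surjections = 24


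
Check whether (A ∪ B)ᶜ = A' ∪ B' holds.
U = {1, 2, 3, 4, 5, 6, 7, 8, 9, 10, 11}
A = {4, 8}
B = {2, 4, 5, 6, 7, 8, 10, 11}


LHS: A ∪ B = {2, 4, 5, 6, 7, 8, 10, 11}
(A ∪ B)' = U \ (A ∪ B) = {1, 3, 9}
A' = {1, 2, 3, 5, 6, 7, 9, 10, 11}, B' = {1, 3, 9}
Claimed RHS: A' ∪ B' = {1, 2, 3, 5, 6, 7, 9, 10, 11}
Identity is INVALID: LHS = {1, 3, 9} but the RHS claimed here equals {1, 2, 3, 5, 6, 7, 9, 10, 11}. The correct form is (A ∪ B)' = A' ∩ B'.

Identity is invalid: (A ∪ B)' = {1, 3, 9} but A' ∪ B' = {1, 2, 3, 5, 6, 7, 9, 10, 11}. The correct De Morgan law is (A ∪ B)' = A' ∩ B'.


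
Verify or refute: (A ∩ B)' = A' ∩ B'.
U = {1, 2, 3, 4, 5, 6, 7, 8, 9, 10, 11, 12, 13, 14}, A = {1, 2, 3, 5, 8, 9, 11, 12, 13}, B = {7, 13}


LHS: A ∩ B = {13}
(A ∩ B)' = U \ (A ∩ B) = {1, 2, 3, 4, 5, 6, 7, 8, 9, 10, 11, 12, 14}
A' = {4, 6, 7, 10, 14}, B' = {1, 2, 3, 4, 5, 6, 8, 9, 10, 11, 12, 14}
Claimed RHS: A' ∩ B' = {4, 6, 10, 14}
Identity is INVALID: LHS = {1, 2, 3, 4, 5, 6, 7, 8, 9, 10, 11, 12, 14} but the RHS claimed here equals {4, 6, 10, 14}. The correct form is (A ∩ B)' = A' ∪ B'.

Identity is invalid: (A ∩ B)' = {1, 2, 3, 4, 5, 6, 7, 8, 9, 10, 11, 12, 14} but A' ∩ B' = {4, 6, 10, 14}. The correct De Morgan law is (A ∩ B)' = A' ∪ B'.


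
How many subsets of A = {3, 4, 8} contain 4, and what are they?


A subset of A contains 4 iff the remaining 2 elements form any subset of A \ {4}.
Count: 2^(n-1) = 2^2 = 4
Subsets containing 4: {4}, {3, 4}, {4, 8}, {3, 4, 8}

Subsets containing 4 (4 total): {4}, {3, 4}, {4, 8}, {3, 4, 8}


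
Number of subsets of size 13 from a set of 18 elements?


C(n,k) = n! / (k!(n-k)!)
C(18,13) = 18! / (13!5!)
= 8568

C(18,13) = 8568


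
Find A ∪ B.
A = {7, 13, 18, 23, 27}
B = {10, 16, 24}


A ∪ B = all elements in A or B (or both)
A = {7, 13, 18, 23, 27}
B = {10, 16, 24}
A ∪ B = {7, 10, 13, 16, 18, 23, 24, 27}

A ∪ B = {7, 10, 13, 16, 18, 23, 24, 27}


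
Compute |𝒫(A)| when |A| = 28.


Number of subsets = 2^n
= 2^28
= 268435456

|P(A)| = 268435456


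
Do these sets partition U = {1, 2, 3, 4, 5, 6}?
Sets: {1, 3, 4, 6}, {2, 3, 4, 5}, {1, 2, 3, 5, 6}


A partition requires: (1) non-empty parts, (2) pairwise disjoint, (3) union = U
Parts: {1, 3, 4, 6}, {2, 3, 4, 5}, {1, 2, 3, 5, 6}
Union of parts: {1, 2, 3, 4, 5, 6}
U = {1, 2, 3, 4, 5, 6}
All non-empty? True
Pairwise disjoint? False
Covers U? True

No, not a valid partition


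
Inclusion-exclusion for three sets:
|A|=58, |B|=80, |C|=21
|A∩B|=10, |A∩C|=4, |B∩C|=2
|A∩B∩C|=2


|A∪B∪C| = |A|+|B|+|C| - |A∩B|-|A∩C|-|B∩C| + |A∩B∩C|
= 58+80+21 - 10-4-2 + 2
= 159 - 16 + 2
= 145

|A ∪ B ∪ C| = 145


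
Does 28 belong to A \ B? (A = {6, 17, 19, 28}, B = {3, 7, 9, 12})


A = {6, 17, 19, 28}, B = {3, 7, 9, 12}
A \ B = elements in A but not in B
A \ B = {6, 17, 19, 28}
Checking if 28 ∈ A \ B
28 is in A \ B → True

28 ∈ A \ B


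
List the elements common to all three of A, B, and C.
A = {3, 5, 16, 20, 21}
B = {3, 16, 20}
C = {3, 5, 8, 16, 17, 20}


A ∩ B = {3, 16, 20}
(A ∩ B) ∩ C = {3, 16, 20}

A ∩ B ∩ C = {3, 16, 20}


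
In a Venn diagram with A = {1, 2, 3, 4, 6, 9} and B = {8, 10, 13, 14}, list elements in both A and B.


A = {1, 2, 3, 4, 6, 9}
B = {8, 10, 13, 14}
Region: in both A and B
Elements: ∅

Elements in both A and B: ∅


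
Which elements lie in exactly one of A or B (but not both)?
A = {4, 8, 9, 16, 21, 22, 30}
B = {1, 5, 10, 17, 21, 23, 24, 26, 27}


A △ B = (A \ B) ∪ (B \ A) = elements in exactly one of A or B
A \ B = {4, 8, 9, 16, 22, 30}
B \ A = {1, 5, 10, 17, 23, 24, 26, 27}
A △ B = {1, 4, 5, 8, 9, 10, 16, 17, 22, 23, 24, 26, 27, 30}

A △ B = {1, 4, 5, 8, 9, 10, 16, 17, 22, 23, 24, 26, 27, 30}


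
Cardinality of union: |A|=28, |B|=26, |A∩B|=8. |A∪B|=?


|A ∪ B| = |A| + |B| - |A ∩ B|
= 28 + 26 - 8
= 46

|A ∪ B| = 46


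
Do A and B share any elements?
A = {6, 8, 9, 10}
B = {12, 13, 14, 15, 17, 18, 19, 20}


Disjoint means A ∩ B = ∅.
A ∩ B = ∅
A ∩ B = ∅, so A and B are disjoint.

No — A and B share no elements (A ∩ B = ∅), so they are disjoint


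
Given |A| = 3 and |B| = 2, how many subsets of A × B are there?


A relation from A to B is any subset of A × B.
|A × B| = 3 × 2 = 6
# relations = 2^|A × B| = 2^6 = 64

Number of relations = 64


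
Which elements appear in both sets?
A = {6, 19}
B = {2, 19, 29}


A ∩ B = elements in both A and B
A = {6, 19}
B = {2, 19, 29}
A ∩ B = {19}

A ∩ B = {19}


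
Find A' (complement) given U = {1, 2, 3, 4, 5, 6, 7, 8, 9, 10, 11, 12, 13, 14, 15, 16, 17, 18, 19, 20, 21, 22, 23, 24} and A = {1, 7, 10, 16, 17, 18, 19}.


Aᶜ = U \ A = elements in U but not in A
U = {1, 2, 3, 4, 5, 6, 7, 8, 9, 10, 11, 12, 13, 14, 15, 16, 17, 18, 19, 20, 21, 22, 23, 24}
A = {1, 7, 10, 16, 17, 18, 19}
Aᶜ = {2, 3, 4, 5, 6, 8, 9, 11, 12, 13, 14, 15, 20, 21, 22, 23, 24}

Aᶜ = {2, 3, 4, 5, 6, 8, 9, 11, 12, 13, 14, 15, 20, 21, 22, 23, 24}


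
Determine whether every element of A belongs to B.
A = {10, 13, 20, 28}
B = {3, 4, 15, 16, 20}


A ⊆ B means every element of A is in B.
Elements in A not in B: {10, 13, 28}
So A ⊄ B.

No, A ⊄ B


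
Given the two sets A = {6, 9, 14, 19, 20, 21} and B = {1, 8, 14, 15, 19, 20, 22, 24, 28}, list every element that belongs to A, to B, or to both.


A ∪ B = all elements in A or B (or both)
A = {6, 9, 14, 19, 20, 21}
B = {1, 8, 14, 15, 19, 20, 22, 24, 28}
A ∪ B = {1, 6, 8, 9, 14, 15, 19, 20, 21, 22, 24, 28}

A ∪ B = {1, 6, 8, 9, 14, 15, 19, 20, 21, 22, 24, 28}


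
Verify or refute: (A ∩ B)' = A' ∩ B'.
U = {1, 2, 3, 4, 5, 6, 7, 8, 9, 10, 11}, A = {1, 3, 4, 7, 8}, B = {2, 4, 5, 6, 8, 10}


LHS: A ∩ B = {4, 8}
(A ∩ B)' = U \ (A ∩ B) = {1, 2, 3, 5, 6, 7, 9, 10, 11}
A' = {2, 5, 6, 9, 10, 11}, B' = {1, 3, 7, 9, 11}
Claimed RHS: A' ∩ B' = {9, 11}
Identity is INVALID: LHS = {1, 2, 3, 5, 6, 7, 9, 10, 11} but the RHS claimed here equals {9, 11}. The correct form is (A ∩ B)' = A' ∪ B'.

Identity is invalid: (A ∩ B)' = {1, 2, 3, 5, 6, 7, 9, 10, 11} but A' ∩ B' = {9, 11}. The correct De Morgan law is (A ∩ B)' = A' ∪ B'.


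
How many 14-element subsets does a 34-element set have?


C(n,k) = n! / (k!(n-k)!)
C(34,14) = 34! / (14!20!)
= 1391975640

C(34,14) = 1391975640


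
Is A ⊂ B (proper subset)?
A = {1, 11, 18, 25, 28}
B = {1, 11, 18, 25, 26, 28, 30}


A ⊂ B requires: A ⊆ B AND A ≠ B.
A ⊆ B? Yes
A = B? No
A ⊂ B: Yes (A is a proper subset of B)

Yes, A ⊂ B


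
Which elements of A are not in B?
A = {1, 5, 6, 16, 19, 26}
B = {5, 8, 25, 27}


A \ B = elements in A but not in B
A = {1, 5, 6, 16, 19, 26}
B = {5, 8, 25, 27}
Remove from A any elements in B
A \ B = {1, 6, 16, 19, 26}

A \ B = {1, 6, 16, 19, 26}


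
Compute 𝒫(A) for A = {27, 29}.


|A| = 2, so |P(A)| = 2^2 = 4
Enumerate subsets by cardinality (0 to 2):
∅, {27}, {29}, {27, 29}

P(A) has 4 subsets: ∅, {27}, {29}, {27, 29}


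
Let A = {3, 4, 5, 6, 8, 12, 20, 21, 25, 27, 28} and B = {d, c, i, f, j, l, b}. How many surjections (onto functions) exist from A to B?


n = |A| = 11, k = |B| = 7. Surjections via inclusion-exclusion:
S(n,k) = Σ(-1)^i × C(k,i) × (k-i)^n, i=0 to k
i=0: (-1)^0×C(7,0)×7^11 = 1977326743
i=1: (-1)^1×C(7,1)×6^11 = -2539579392
i=2: (-1)^2×C(7,2)×5^11 = 1025390625
i=3: (-1)^3×C(7,3)×4^11 = -146800640
i=4: (-1)^4×C(7,4)×3^11 = 6200145
i=5: (-1)^5×C(7,5)×2^11 = -43008
i=6: (-1)^6×C(7,6)×1^11 = 7
i=7: (-1)^7×C(7,7)×0^11 = 0
Total = 322494480

Number of surjections = 322494480


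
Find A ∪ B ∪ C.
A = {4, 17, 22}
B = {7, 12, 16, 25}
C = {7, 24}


A ∪ B = {4, 7, 12, 16, 17, 22, 25}
(A ∪ B) ∪ C = {4, 7, 12, 16, 17, 22, 24, 25}

A ∪ B ∪ C = {4, 7, 12, 16, 17, 22, 24, 25}


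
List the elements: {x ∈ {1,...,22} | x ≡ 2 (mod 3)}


Checking each candidate:
Condition: x in {1,...,22} with x ≡ 2 (mod 3)
Result = {2, 5, 8, 11, 14, 17, 20}

{2, 5, 8, 11, 14, 17, 20}


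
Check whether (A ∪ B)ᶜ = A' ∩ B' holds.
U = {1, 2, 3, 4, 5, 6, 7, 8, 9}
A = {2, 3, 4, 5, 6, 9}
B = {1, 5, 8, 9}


LHS: A ∪ B = {1, 2, 3, 4, 5, 6, 8, 9}
(A ∪ B)' = U \ (A ∪ B) = {7}
A' = {1, 7, 8}, B' = {2, 3, 4, 6, 7}
Claimed RHS: A' ∩ B' = {7}
Identity is VALID: LHS = RHS = {7} ✓

Identity is valid. (A ∪ B)' = A' ∩ B' = {7}


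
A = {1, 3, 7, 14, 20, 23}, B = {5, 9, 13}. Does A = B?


Two sets are equal iff they have exactly the same elements.
A = {1, 3, 7, 14, 20, 23}
B = {5, 9, 13}
Differences: {1, 3, 5, 7, 9, 13, 14, 20, 23}
A ≠ B

No, A ≠ B


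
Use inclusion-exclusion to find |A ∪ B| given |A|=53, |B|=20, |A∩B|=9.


|A ∪ B| = |A| + |B| - |A ∩ B|
= 53 + 20 - 9
= 64

|A ∪ B| = 64


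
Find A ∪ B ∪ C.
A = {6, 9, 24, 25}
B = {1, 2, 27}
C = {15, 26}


A ∪ B = {1, 2, 6, 9, 24, 25, 27}
(A ∪ B) ∪ C = {1, 2, 6, 9, 15, 24, 25, 26, 27}

A ∪ B ∪ C = {1, 2, 6, 9, 15, 24, 25, 26, 27}


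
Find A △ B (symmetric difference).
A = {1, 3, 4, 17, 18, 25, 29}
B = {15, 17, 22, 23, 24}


A △ B = (A \ B) ∪ (B \ A) = elements in exactly one of A or B
A \ B = {1, 3, 4, 18, 25, 29}
B \ A = {15, 22, 23, 24}
A △ B = {1, 3, 4, 15, 18, 22, 23, 24, 25, 29}

A △ B = {1, 3, 4, 15, 18, 22, 23, 24, 25, 29}


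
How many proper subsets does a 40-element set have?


Total subsets = 2^n = 2^40 = 1099511627776
Proper subsets exclude the set itself: 2^n - 1
= 1099511627776 - 1
= 1099511627775

Number of proper subsets = 1099511627775


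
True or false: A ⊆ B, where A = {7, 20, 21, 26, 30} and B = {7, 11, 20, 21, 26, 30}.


A ⊆ B means every element of A is in B.
All elements of A are in B.
So A ⊆ B.

Yes, A ⊆ B


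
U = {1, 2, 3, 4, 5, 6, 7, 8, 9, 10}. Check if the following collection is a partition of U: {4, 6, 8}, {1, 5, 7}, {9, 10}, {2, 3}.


A partition requires: (1) non-empty parts, (2) pairwise disjoint, (3) union = U
Parts: {4, 6, 8}, {1, 5, 7}, {9, 10}, {2, 3}
Union of parts: {1, 2, 3, 4, 5, 6, 7, 8, 9, 10}
U = {1, 2, 3, 4, 5, 6, 7, 8, 9, 10}
All non-empty? True
Pairwise disjoint? True
Covers U? True

Yes, valid partition


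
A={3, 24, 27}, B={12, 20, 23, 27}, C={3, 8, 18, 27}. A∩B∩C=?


A ∩ B = {27}
(A ∩ B) ∩ C = {27}

A ∩ B ∩ C = {27}


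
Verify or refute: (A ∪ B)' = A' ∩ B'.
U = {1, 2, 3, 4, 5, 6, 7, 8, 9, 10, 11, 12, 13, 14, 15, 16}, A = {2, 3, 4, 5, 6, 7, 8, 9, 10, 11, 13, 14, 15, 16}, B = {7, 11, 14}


LHS: A ∪ B = {2, 3, 4, 5, 6, 7, 8, 9, 10, 11, 13, 14, 15, 16}
(A ∪ B)' = U \ (A ∪ B) = {1, 12}
A' = {1, 12}, B' = {1, 2, 3, 4, 5, 6, 8, 9, 10, 12, 13, 15, 16}
Claimed RHS: A' ∩ B' = {1, 12}
Identity is VALID: LHS = RHS = {1, 12} ✓

Identity is valid. (A ∪ B)' = A' ∩ B' = {1, 12}


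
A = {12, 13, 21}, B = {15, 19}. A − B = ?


A \ B = elements in A but not in B
A = {12, 13, 21}
B = {15, 19}
Remove from A any elements in B
A \ B = {12, 13, 21}

A \ B = {12, 13, 21}


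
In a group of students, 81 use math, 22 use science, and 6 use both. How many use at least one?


|A ∪ B| = |A| + |B| - |A ∩ B|
= 81 + 22 - 6
= 97

|A ∪ B| = 97


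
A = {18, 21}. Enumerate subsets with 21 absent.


A subset of A that omits 21 is a subset of A \ {21}, so there are 2^(n-1) = 2^1 = 2 of them.
Subsets excluding 21: ∅, {18}

Subsets excluding 21 (2 total): ∅, {18}


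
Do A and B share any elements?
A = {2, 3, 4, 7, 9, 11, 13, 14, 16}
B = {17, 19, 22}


Disjoint means A ∩ B = ∅.
A ∩ B = ∅
A ∩ B = ∅, so A and B are disjoint.

No — A and B share no elements (A ∩ B = ∅), so they are disjoint


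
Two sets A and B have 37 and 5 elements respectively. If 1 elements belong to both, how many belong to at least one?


|A ∪ B| = |A| + |B| - |A ∩ B|
= 37 + 5 - 1
= 41

|A ∪ B| = 41
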